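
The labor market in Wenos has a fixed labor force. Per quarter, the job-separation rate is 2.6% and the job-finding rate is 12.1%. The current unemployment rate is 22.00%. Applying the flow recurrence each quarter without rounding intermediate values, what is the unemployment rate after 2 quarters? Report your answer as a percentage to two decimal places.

With a fixed labor force, u_{t+1} = u_t + s·(1−u_t) − f·u_t = u_t·(1−s−f) + s.
Here 1−s−f = 0.853 and s = 0.026.
u_1 = 0.220000 × 0.853 + 0.026 = 0.213660.
u_2 = 0.213660 × 0.853 + 0.026 = 0.208252.

Unemployment rate after two quarters ≈ 20.83%.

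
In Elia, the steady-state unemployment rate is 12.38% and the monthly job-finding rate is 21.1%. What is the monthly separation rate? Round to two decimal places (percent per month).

From u* = s/(s+f): s = u·f/(1−u).
s = 0.1238 × 21.1 / (1 − 0.1238) = 2.6122 / 0.8762 ≈ 2.98% per month.

Separation rate ≈ 2.98% per month.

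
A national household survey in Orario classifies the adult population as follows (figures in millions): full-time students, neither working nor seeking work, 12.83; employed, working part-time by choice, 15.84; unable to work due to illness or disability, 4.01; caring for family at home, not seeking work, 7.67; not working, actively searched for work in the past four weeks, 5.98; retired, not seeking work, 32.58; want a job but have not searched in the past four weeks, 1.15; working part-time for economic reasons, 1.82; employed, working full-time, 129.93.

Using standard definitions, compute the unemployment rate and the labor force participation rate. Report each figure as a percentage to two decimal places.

Employed = 15.84 + 1.82 + 129.93 = 147.59 million (anyone who worked, including part-time for economic reasons, counts as employed).
Unemployed = 5.98 million.
Labor force = 147.59 + 5.98 = 153.57 million.
Not in labor force = 12.83 + 4.01 + 7.67 + 32.58 + 1.15 = 58.24 million (those not working and not actively searching are outside the labor force — including those who want a job but have given up searching).
Civilian working-age population = 153.57 + 58.24 = 211.81 million.
Unemployment rate = 5.98 / 153.57 = 3.89%.
Labor force participation rate = 153.57 / 211.81 = 72.50%.

Unemployment rate ≈ 3.89%; labor force participation rate ≈ 72.50%.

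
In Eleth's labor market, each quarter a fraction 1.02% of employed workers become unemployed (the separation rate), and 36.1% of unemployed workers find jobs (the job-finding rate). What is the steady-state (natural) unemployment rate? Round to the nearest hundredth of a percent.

At steady state the flows balance: s·E = f·U, so U/(E+U) = s/(s+f).
u* = 1.02 / (1.02 + 36.1) = 1.02 / 37.12 = 2.75%.

Steady-state unemployment rate ≈ 2.75%.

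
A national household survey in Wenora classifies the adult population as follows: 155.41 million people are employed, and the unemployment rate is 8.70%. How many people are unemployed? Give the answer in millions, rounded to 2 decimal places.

About 14.81 million are unemployed.

Let U be the number unemployed. The labor force is E + U, and U/(E+U) = 0.0870.
So U = 0.0870 × 155.41 / (1 − 0.0870) = 13.5207 / 0.9130 ≈ 14.81 million.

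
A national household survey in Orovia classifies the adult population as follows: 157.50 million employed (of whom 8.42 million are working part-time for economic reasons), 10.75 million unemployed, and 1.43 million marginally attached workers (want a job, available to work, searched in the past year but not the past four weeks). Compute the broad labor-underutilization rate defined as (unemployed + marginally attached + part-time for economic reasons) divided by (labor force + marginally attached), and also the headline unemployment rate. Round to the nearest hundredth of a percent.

Labor force = 157.50 + 10.75 = 168.25 million.
Numerator = 10.75 + 1.43 + 8.42 = 20.60 million.
Denominator = 168.25 + 1.43 = 169.68 million.
Broad rate = 20.60 / 169.68 = 12.14%.
Headline unemployment rate = 10.75 / 168.25 = 6.39%.

Broad underutilization rate ≈ 12.14%; headline unemployment rate ≈ 6.39%.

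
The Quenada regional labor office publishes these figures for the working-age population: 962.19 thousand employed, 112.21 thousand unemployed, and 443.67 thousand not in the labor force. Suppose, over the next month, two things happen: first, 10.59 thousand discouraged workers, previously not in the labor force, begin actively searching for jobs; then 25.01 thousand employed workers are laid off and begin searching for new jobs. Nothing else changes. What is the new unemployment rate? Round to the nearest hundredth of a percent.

Initially, labor force = 962.19 + 112.21 = 1,074.40 thousand, so u = 112.21/1,074.40 = 10.44%.
After the first change, unemployed and labor force both rise by 10.59 → E = 962.19, U = 122.80, labor force = 1,084.99 thousand.
After the second change, employed falls and unemployed rises by 25.01; labor force unchanged → E = 937.18, U = 147.81, labor force = 1,084.99 thousand.
New unemployment rate = 147.81 / 1,084.99 = 13.62%.

New unemployment rate ≈ 13.62%.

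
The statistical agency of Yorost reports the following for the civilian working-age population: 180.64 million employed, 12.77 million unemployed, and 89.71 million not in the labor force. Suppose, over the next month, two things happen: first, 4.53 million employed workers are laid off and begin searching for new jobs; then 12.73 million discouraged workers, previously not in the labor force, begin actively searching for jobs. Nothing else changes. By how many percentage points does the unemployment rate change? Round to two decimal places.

The unemployment rate changes by +7.97 percentage points.

Initially, labor force = 180.64 + 12.77 = 193.41 million, so u = 12.77/193.41 = 6.60%.
After the first change, employed falls and unemployed rises by 4.53; labor force unchanged → E = 176.11, U = 17.30, labor force = 193.41 million.
After the second change, unemployed and labor force both rise by 12.73 → E = 176.11, U = 30.03, labor force = 206.14 million.
New unemployment rate = 30.03 / 206.14 = 14.57%.
Change = 14.57% − 6.60% = +7.97 percentage points.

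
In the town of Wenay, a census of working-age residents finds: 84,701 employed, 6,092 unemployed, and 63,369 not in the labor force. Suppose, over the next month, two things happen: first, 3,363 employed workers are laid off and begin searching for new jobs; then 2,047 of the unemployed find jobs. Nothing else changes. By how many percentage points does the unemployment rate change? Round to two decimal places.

The unemployment rate changes by +1.45 percentage points.

Initially, labor force = 84,701 + 6,092 = 90,793, so u = 6,092/90,793 = 6.71%.
After the first change, employed falls and unemployed rises by 3,363; labor force unchanged → E = 81,338, U = 9,455, labor force = 90,793.
After the second change, unemployed falls and employed rises by 2,047; labor force unchanged → E = 83,385, U = 7,408, labor force = 90,793.
New unemployment rate = 7,408 / 90,793 = 8.16%.
Change = 8.16% − 6.71% = +1.45 percentage points.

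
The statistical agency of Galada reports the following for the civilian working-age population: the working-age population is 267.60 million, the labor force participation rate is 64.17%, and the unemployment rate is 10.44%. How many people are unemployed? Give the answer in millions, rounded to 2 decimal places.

About 17.93 million are unemployed.

Labor force = 0.6417 × 267.60 = 171.72 million.
Unemployed = 0.1044 × 171.72 ≈ 17.93 million.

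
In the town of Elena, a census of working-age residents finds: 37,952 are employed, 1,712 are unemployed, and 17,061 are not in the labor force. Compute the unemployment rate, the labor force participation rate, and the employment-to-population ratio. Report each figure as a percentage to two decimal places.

Labor force = employed + unemployed = 37,952 + 1,712 = 39,664.
Working-age population = 39,664 + 17,061 = 56,725.
Unemployment rate = 1,712 / 39,664 = 4.32%.
Labor force participation rate = 39,664 / 56,725 = 69.92%.
Employment-population ratio = 37,952 / 56,725 = 66.91%.

Unemployment rate ≈ 4.32%; labor force participation rate ≈ 69.92%; employment-population ratio ≈ 66.91%.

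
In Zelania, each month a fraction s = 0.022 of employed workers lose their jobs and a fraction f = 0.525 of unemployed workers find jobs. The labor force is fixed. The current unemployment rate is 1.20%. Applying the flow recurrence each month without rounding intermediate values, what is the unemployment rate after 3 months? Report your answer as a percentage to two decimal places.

With a fixed labor force, u_{t+1} = u_t + s·(1−u_t) − f·u_t = u_t·(1−s−f) + s.
Here 1−s−f = 0.453 and s = 0.022.
u_1 = 0.012000 × 0.453 + 0.022 = 0.027436.
u_2 = 0.027436 × 0.453 + 0.022 = 0.034429.
u_3 = 0.034429 × 0.453 + 0.022 = 0.037596.

Unemployment rate after three months ≈ 3.76%.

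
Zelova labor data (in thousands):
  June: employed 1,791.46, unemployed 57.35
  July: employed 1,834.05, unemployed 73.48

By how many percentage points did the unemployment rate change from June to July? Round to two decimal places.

June: labor force = 1,791.46 + 57.35 = 1,848.81; u = 57.35/1,848.81 = 3.10%.
July: labor force = 1,834.05 + 73.48 = 1,907.53; u = 73.48/1,907.53 = 3.85%.
Change = 3.85% − 3.10% = +0.75 pp.

The unemployment rate changed by +0.75 percentage points.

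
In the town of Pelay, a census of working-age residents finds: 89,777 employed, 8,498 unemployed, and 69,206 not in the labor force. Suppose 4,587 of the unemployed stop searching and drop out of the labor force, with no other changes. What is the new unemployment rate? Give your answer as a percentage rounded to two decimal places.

Initially, labor force = 89,777 + 8,498 = 98,275, so u = 8,498/98,275 = 8.65%.
After the change, unemployed and labor force both fall by 4,587 → E = 89,777, U = 3,911, labor force = 93,688.
New unemployment rate = 3,911 / 93,688 = 4.17%.

New unemployment rate ≈ 4.17%.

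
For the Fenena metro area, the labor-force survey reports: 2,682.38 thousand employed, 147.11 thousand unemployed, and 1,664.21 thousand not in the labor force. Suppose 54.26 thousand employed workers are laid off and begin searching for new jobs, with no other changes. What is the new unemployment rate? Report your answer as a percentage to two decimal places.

Initially, labor force = 2,682.38 + 147.11 = 2,829.49 thousand, so u = 147.11/2,829.49 = 5.20%.
After the change, employed falls and unemployed rises by 54.26; labor force unchanged → E = 2,628.12, U = 201.37, labor force = 2,829.49 thousand.
New unemployment rate = 201.37 / 2,829.49 = 7.12%.

New unemployment rate ≈ 7.12%.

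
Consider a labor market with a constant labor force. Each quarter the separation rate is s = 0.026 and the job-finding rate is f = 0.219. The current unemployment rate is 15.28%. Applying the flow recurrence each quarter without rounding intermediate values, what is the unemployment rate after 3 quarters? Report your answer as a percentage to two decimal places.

Unemployment rate after three quarters ≈ 12.62%.

With a fixed labor force, u_{t+1} = u_t + s·(1−u_t) − f·u_t = u_t·(1−s−f) + s.
Here 1−s−f = 0.755 and s = 0.026.
u_1 = 0.152800 × 0.755 + 0.026 = 0.141364.
u_2 = 0.141364 × 0.755 + 0.026 = 0.132730.
u_3 = 0.132730 × 0.755 + 0.026 = 0.126211.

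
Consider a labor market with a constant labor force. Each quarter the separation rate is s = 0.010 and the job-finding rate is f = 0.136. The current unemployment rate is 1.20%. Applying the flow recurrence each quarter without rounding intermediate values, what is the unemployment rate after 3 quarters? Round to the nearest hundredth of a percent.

With a fixed labor force, u_{t+1} = u_t + s·(1−u_t) − f·u_t = u_t·(1−s−f) + s.
Here 1−s−f = 0.854 and s = 0.010.
u_1 = 0.012000 × 0.854 + 0.010 = 0.020248.
u_2 = 0.020248 × 0.854 + 0.010 = 0.027292.
u_3 = 0.027292 × 0.854 + 0.010 = 0.033307.

Unemployment rate after three quarters ≈ 3.33%.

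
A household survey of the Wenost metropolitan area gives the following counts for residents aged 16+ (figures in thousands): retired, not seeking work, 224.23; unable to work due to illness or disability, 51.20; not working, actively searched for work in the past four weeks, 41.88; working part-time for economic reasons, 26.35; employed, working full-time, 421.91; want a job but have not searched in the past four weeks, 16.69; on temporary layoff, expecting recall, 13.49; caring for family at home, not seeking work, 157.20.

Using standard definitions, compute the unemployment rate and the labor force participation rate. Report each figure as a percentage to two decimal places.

Unemployment rate ≈ 10.99%; labor force participation rate ≈ 52.85%.

Employed = 26.35 + 421.91 = 448.26 thousand (anyone who worked, including part-time for economic reasons, counts as employed).
Unemployed = 41.88 + 13.49 = 55.37 thousand (jobless and actively searching, or on temporary layoff).
Labor force = 448.26 + 55.37 = 503.63 thousand.
Not in labor force = 224.23 + 51.20 + 16.69 + 157.20 = 449.32 thousand (those not working and not actively searching are outside the labor force — including those who want a job but have given up searching).
Civilian working-age population = 503.63 + 449.32 = 952.95 thousand.
Unemployment rate = 55.37 / 503.63 = 10.99%.
Labor force participation rate = 503.63 / 952.95 = 52.85%.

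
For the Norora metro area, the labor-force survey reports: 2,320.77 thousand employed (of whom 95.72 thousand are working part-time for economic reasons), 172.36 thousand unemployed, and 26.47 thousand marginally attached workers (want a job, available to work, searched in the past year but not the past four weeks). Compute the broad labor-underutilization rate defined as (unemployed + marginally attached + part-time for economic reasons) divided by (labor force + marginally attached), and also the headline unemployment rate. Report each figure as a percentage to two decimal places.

Labor force = 2,320.77 + 172.36 = 2,493.13 thousand.
Numerator = 172.36 + 26.47 + 95.72 = 294.55 thousand.
Denominator = 2,493.13 + 26.47 = 2,519.60 thousand.
Broad rate = 294.55 / 2,519.60 = 11.69%.
Headline unemployment rate = 172.36 / 2,493.13 = 6.91%.

Broad underutilization rate ≈ 11.69%; headline unemployment rate ≈ 6.91%.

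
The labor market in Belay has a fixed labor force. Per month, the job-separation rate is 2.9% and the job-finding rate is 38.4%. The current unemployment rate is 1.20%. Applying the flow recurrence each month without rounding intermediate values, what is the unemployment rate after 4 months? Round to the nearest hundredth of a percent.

Unemployment rate after four months ≈ 6.33%.

With a fixed labor force, u_{t+1} = u_t + s·(1−u_t) − f·u_t = u_t·(1−s−f) + s.
Here 1−s−f = 0.587 and s = 0.029.
u_1 = 0.012000 × 0.587 + 0.029 = 0.036044.
u_2 = 0.036044 × 0.587 + 0.029 = 0.050158.
u_3 = 0.050158 × 0.587 + 0.029 = 0.058443.
u_4 = 0.058443 × 0.587 + 0.029 = 0.063306.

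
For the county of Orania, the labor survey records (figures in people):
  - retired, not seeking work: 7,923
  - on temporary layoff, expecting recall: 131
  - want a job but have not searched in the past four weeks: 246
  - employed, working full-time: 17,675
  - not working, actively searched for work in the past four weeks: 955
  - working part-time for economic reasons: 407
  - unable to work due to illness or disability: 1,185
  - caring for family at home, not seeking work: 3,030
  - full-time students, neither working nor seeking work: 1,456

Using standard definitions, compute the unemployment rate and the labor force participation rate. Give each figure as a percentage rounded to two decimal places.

Unemployment rate ≈ 5.67%; labor force participation rate ≈ 58.07%.

Employed = 17,675 + 407 = 18,082 (anyone who worked, including part-time for economic reasons, counts as employed).
Unemployed = 131 + 955 = 1,086 (jobless and actively searching, or on temporary layoff).
Labor force = 18,082 + 1,086 = 19,168.
Not in labor force = 7,923 + 246 + 1,185 + 3,030 + 1,456 = 13,840 (those not working and not actively searching are outside the labor force — including those who want a job but have given up searching).
Civilian working-age population = 19,168 + 13,840 = 33,008.
Unemployment rate = 1,086 / 19,168 = 5.67%.
Labor force participation rate = 19,168 / 33,008 = 58.07%.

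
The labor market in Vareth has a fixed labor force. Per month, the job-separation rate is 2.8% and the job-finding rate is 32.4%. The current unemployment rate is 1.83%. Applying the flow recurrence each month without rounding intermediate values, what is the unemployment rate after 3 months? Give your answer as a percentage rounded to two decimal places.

Unemployment rate after three months ≈ 6.29%.

With a fixed labor force, u_{t+1} = u_t + s·(1−u_t) − f·u_t = u_t·(1−s−f) + s.
Here 1−s−f = 0.648 and s = 0.028.
u_1 = 0.018300 × 0.648 + 0.028 = 0.039858.
u_2 = 0.039858 × 0.648 + 0.028 = 0.053828.
u_3 = 0.053828 × 0.648 + 0.028 = 0.062881.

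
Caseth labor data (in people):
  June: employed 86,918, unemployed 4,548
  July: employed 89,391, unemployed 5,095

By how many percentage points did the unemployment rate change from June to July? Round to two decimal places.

June: labor force = 86,918 + 4,548 = 91,466; u = 4,548/91,466 = 4.97%.
July: labor force = 89,391 + 5,095 = 94,486; u = 5,095/94,486 = 5.39%.
Change = 5.39% − 4.97% = +0.42 pp.

The unemployment rate changed by +0.42 percentage points.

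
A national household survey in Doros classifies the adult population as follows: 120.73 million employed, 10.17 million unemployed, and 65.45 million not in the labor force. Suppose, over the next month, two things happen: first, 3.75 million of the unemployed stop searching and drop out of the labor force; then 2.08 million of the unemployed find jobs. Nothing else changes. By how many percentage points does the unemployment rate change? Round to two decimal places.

The unemployment rate changes by −4.36 percentage points.

Initially, labor force = 120.73 + 10.17 = 130.90 million, so u = 10.17/130.90 = 7.77%.
After the first change, unemployed and labor force both fall by 3.75 → E = 120.73, U = 6.42, labor force = 127.15 million.
After the second change, unemployed falls and employed rises by 2.08; labor force unchanged → E = 122.81, U = 4.34, labor force = 127.15 million.
New unemployment rate = 4.34 / 127.15 = 3.41%.
Change = 3.41% − 7.77% = −4.36 percentage points.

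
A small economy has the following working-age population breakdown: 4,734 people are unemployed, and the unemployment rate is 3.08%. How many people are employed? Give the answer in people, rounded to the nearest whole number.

Labor force = U / u = 4,734 / 0.0308 ≈ 153,701.
Employed = labor force − unemployed = 153,701 − 4,734 = 148,967.

About 148,967 are employed.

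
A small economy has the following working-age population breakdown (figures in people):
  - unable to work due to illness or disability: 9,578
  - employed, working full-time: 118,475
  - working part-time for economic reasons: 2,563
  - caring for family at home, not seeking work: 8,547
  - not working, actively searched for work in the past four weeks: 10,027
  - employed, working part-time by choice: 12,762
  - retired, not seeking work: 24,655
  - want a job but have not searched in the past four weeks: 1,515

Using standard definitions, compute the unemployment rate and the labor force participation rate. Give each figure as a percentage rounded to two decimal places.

Unemployment rate ≈ 6.97%; labor force participation rate ≈ 76.45%.

Employed = 118,475 + 2,563 + 12,762 = 133,800 (anyone who worked, including part-time for economic reasons, counts as employed).
Unemployed = 10,027.
Labor force = 133,800 + 10,027 = 143,827.
Not in labor force = 9,578 + 8,547 + 24,655 + 1,515 = 44,295 (those not working and not actively searching are outside the labor force — including those who want a job but have given up searching).
Civilian working-age population = 143,827 + 44,295 = 188,122.
Unemployment rate = 10,027 / 143,827 = 6.97%.
Labor force participation rate = 143,827 / 188,122 = 76.45%.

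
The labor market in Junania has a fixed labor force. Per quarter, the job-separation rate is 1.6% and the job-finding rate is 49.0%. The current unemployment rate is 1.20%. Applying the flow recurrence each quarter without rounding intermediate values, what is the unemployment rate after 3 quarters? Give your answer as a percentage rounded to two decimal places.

Unemployment rate after three quarters ≈ 2.93%.

With a fixed labor force, u_{t+1} = u_t + s·(1−u_t) − f·u_t = u_t·(1−s−f) + s.
Here 1−s−f = 0.494 and s = 0.016.
u_1 = 0.012000 × 0.494 + 0.016 = 0.021928.
u_2 = 0.021928 × 0.494 + 0.016 = 0.026832.
u_3 = 0.026832 × 0.494 + 0.016 = 0.029255.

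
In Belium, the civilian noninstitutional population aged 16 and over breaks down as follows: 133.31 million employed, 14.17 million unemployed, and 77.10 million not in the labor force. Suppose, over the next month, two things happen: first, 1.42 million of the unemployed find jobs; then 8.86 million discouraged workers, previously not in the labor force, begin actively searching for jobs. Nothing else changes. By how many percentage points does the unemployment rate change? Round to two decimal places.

The unemployment rate changes by +4.21 percentage points.

Initially, labor force = 133.31 + 14.17 = 147.48 million, so u = 14.17/147.48 = 9.61%.
After the first change, unemployed falls and employed rises by 1.42; labor force unchanged → E = 134.73, U = 12.75, labor force = 147.48 million.
After the second change, unemployed and labor force both rise by 8.86 → E = 134.73, U = 21.61, labor force = 156.34 million.
New unemployment rate = 21.61 / 156.34 = 13.82%.
Change = 13.82% − 9.61% = +4.21 percentage points.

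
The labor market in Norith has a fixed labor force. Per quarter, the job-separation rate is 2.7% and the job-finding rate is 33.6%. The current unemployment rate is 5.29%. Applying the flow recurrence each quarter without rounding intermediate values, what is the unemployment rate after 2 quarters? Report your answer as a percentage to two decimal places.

Unemployment rate after two quarters ≈ 6.57%.

With a fixed labor force, u_{t+1} = u_t + s·(1−u_t) − f·u_t = u_t·(1−s−f) + s.
Here 1−s−f = 0.637 and s = 0.027.
u_1 = 0.052900 × 0.637 + 0.027 = 0.060697.
u_2 = 0.060697 × 0.637 + 0.027 = 0.065664.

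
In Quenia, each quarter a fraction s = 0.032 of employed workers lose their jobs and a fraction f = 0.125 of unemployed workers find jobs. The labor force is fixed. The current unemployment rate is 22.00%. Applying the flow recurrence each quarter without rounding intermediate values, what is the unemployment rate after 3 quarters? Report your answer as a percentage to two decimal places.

Unemployment rate after three quarters ≈ 21.35%.

With a fixed labor force, u_{t+1} = u_t + s·(1−u_t) − f·u_t = u_t·(1−s−f) + s.
Here 1−s−f = 0.843 and s = 0.032.
u_1 = 0.220000 × 0.843 + 0.032 = 0.217460.
u_2 = 0.217460 × 0.843 + 0.032 = 0.215319.
u_3 = 0.215319 × 0.843 + 0.032 = 0.213514.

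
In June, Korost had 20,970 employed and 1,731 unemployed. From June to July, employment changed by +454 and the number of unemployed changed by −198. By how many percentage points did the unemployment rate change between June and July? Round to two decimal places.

June: labor force = 20,970 + 1,731 = 22,701; u = 1,731/22,701 = 7.63%.
July: labor force = 21,424 + 1,533 = 22,957; u = 1,533/22,957 = 6.68%.
Change = 6.68% − 7.63% = −0.95 pp.

The unemployment rate changed by −0.95 percentage points.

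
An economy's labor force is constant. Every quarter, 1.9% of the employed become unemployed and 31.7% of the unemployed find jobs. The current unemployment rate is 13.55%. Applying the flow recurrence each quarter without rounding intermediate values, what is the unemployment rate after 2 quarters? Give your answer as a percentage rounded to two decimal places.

With a fixed labor force, u_{t+1} = u_t + s·(1−u_t) − f·u_t = u_t·(1−s−f) + s.
Here 1−s−f = 0.664 and s = 0.019.
u_1 = 0.135500 × 0.664 + 0.019 = 0.108972.
u_2 = 0.108972 × 0.664 + 0.019 = 0.091357.

Unemployment rate after two quarters ≈ 9.14%.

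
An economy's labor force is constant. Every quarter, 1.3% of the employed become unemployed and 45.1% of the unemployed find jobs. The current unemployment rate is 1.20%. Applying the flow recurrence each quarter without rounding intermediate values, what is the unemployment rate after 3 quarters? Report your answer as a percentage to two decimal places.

Unemployment rate after three quarters ≈ 2.56%.

With a fixed labor force, u_{t+1} = u_t + s·(1−u_t) − f·u_t = u_t·(1−s−f) + s.
Here 1−s−f = 0.536 and s = 0.013.
u_1 = 0.012000 × 0.536 + 0.013 = 0.019432.
u_2 = 0.019432 × 0.536 + 0.013 = 0.023416.
u_3 = 0.023416 × 0.536 + 0.013 = 0.025551.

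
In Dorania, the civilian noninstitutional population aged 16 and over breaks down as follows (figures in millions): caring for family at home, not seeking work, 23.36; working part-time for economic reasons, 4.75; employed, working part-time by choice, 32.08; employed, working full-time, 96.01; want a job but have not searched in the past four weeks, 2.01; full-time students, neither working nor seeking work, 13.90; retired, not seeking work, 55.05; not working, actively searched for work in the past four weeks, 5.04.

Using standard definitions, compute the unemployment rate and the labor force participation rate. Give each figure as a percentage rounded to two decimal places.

Employed = 4.75 + 32.08 + 96.01 = 132.84 million (anyone who worked, including part-time for economic reasons, counts as employed).
Unemployed = 5.04 million.
Labor force = 132.84 + 5.04 = 137.88 million.
Not in labor force = 23.36 + 2.01 + 13.90 + 55.05 = 94.32 million (those not working and not actively searching are outside the labor force — including those who want a job but have given up searching).
Civilian working-age population = 137.88 + 94.32 = 232.20 million.
Unemployment rate = 5.04 / 137.88 = 3.66%.
Labor force participation rate = 137.88 / 232.20 = 59.38%.

Unemployment rate ≈ 3.66%; labor force participation rate ≈ 59.38%.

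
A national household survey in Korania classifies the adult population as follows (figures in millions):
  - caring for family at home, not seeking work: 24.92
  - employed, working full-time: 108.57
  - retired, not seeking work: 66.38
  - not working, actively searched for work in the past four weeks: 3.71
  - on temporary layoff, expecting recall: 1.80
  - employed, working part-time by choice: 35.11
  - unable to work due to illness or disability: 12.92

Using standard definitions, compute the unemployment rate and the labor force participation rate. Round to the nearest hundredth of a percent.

Employed = 108.57 + 35.11 = 143.68 million.
Unemployed = 3.71 + 1.80 = 5.51 million (jobless and actively searching, or on temporary layoff).
Labor force = 143.68 + 5.51 = 149.19 million.
Not in labor force = 24.92 + 66.38 + 12.92 = 104.22 million (those not working and not actively searching are outside the labor force).
Civilian working-age population = 149.19 + 104.22 = 253.41 million.
Unemployment rate = 5.51 / 149.19 = 3.69%.
Labor force participation rate = 149.19 / 253.41 = 58.87%.

Unemployment rate ≈ 3.69%; labor force participation rate ≈ 58.87%.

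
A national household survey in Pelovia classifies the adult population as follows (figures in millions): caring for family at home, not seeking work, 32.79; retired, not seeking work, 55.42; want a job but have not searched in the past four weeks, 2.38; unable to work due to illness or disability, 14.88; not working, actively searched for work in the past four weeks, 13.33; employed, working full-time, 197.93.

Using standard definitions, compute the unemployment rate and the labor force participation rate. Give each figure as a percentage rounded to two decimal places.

Employed = 197.93 million.
Unemployed = 13.33 million.
Labor force = 197.93 + 13.33 = 211.26 million.
Not in labor force = 32.79 + 55.42 + 2.38 + 14.88 = 105.47 million (those not working and not actively searching are outside the labor force — including those who want a job but have given up searching).
Civilian working-age population = 211.26 + 105.47 = 316.73 million.
Unemployment rate = 13.33 / 211.26 = 6.31%.
Labor force participation rate = 211.26 / 316.73 = 66.70%.

Unemployment rate ≈ 6.31%; labor force participation rate ≈ 66.70%.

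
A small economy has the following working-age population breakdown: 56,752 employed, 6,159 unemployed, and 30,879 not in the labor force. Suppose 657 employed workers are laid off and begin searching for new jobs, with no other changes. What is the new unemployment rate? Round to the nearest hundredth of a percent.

New unemployment rate ≈ 10.83%.

Initially, labor force = 56,752 + 6,159 = 62,911, so u = 6,159/62,911 = 9.79%.
After the change, employed falls and unemployed rises by 657; labor force unchanged → E = 56,095, U = 6,816, labor force = 62,911.
New unemployment rate = 6,816 / 62,911 = 10.83%.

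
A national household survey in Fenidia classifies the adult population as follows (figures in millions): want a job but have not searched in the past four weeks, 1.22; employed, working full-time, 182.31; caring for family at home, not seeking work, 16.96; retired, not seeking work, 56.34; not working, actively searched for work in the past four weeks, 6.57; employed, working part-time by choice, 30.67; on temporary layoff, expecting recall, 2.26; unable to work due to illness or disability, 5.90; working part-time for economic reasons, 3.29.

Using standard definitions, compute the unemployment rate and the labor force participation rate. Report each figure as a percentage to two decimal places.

Employed = 182.31 + 30.67 + 3.29 = 216.27 million (anyone who worked, including part-time for economic reasons, counts as employed).
Unemployed = 6.57 + 2.26 = 8.83 million (jobless and actively searching, or on temporary layoff).
Labor force = 216.27 + 8.83 = 225.10 million.
Not in labor force = 1.22 + 16.96 + 56.34 + 5.90 = 80.42 million (those not working and not actively searching are outside the labor force — including those who want a job but have given up searching).
Civilian working-age population = 225.10 + 80.42 = 305.52 million.
Unemployment rate = 8.83 / 225.10 = 3.92%.
Labor force participation rate = 225.10 / 305.52 = 73.68%.

Unemployment rate ≈ 3.92%; labor force participation rate ≈ 73.68%.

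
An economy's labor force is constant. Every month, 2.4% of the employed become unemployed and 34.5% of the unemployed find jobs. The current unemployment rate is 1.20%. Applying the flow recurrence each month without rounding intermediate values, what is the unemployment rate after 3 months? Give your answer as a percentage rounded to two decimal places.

Unemployment rate after three months ≈ 5.17%.

With a fixed labor force, u_{t+1} = u_t + s·(1−u_t) − f·u_t = u_t·(1−s−f) + s.
Here 1−s−f = 0.631 and s = 0.024.
u_1 = 0.012000 × 0.631 + 0.024 = 0.031572.
u_2 = 0.031572 × 0.631 + 0.024 = 0.043922.
u_3 = 0.043922 × 0.631 + 0.024 = 0.051715.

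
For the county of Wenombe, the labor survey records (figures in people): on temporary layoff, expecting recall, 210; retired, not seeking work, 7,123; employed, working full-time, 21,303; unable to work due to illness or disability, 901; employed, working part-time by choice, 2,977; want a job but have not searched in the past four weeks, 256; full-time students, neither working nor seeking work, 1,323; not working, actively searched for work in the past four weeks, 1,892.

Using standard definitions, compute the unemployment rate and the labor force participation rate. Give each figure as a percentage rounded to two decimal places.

Unemployment rate ≈ 7.97%; labor force participation rate ≈ 73.31%.

Employed = 21,303 + 2,977 = 24,280.
Unemployed = 210 + 1,892 = 2,102 (jobless and actively searching, or on temporary layoff).
Labor force = 24,280 + 2,102 = 26,382.
Not in labor force = 7,123 + 901 + 256 + 1,323 = 9,603 (those not working and not actively searching are outside the labor force — including those who want a job but have given up searching).
Civilian working-age population = 26,382 + 9,603 = 35,985.
Unemployment rate = 2,102 / 26,382 = 7.97%.
Labor force participation rate = 26,382 / 35,985 = 73.31%.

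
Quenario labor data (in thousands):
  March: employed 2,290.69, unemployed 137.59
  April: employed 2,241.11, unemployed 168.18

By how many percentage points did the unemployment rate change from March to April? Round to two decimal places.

March: labor force = 2,290.69 + 137.59 = 2,428.28; u = 137.59/2,428.28 = 5.67%.
April: labor force = 2,241.11 + 168.18 = 2,409.29; u = 168.18/2,409.29 = 6.98%.
Change = 6.98% − 5.67% = +1.31 pp.

The unemployment rate changed by +1.31 percentage points.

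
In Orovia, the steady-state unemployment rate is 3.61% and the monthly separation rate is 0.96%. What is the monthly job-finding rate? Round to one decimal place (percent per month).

Job-finding rate ≈ 25.6% per month.

From u* = s/(s+f): f = s·(1−u)/u.
f = 0.96 × (1 − 0.0361) / 0.0361 = 0.9253 / 0.0361 ≈ 25.6% per month.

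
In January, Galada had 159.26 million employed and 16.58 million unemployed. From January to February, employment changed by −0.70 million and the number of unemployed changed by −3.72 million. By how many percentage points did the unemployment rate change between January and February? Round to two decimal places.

January: labor force = 159.26 + 16.58 = 175.84; u = 16.58/175.84 = 9.43%.
February: labor force = 158.56 + 12.86 = 171.42; u = 12.86/171.42 = 7.50%.
Change = 7.50% − 9.43% = −1.93 pp.

The unemployment rate changed by −1.93 percentage points.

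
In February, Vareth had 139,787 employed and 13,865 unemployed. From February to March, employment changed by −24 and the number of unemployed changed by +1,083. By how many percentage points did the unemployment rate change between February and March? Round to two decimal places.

February: labor force = 139,787 + 13,865 = 153,652; u = 13,865/153,652 = 9.02%.
March: labor force = 139,763 + 14,948 = 154,711; u = 14,948/154,711 = 9.66%.
Change = 9.66% − 9.02% = +0.64 pp.

The unemployment rate changed by +0.64 percentage points.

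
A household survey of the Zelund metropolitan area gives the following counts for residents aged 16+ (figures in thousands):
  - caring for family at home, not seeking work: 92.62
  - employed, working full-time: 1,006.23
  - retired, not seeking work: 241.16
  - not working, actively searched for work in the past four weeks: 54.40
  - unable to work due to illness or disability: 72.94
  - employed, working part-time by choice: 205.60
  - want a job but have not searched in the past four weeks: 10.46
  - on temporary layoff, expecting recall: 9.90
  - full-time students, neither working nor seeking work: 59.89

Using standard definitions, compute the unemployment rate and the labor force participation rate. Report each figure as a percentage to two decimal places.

Employed = 1,006.23 + 205.60 = 1,211.83 thousand.
Unemployed = 54.40 + 9.90 = 64.30 thousand (jobless and actively searching, or on temporary layoff).
Labor force = 1,211.83 + 64.30 = 1,276.13 thousand.
Not in labor force = 92.62 + 241.16 + 72.94 + 10.46 + 59.89 = 477.07 thousand (those not working and not actively searching are outside the labor force — including those who want a job but have given up searching).
Civilian working-age population = 1,276.13 + 477.07 = 1,753.20 thousand.
Unemployment rate = 64.30 / 1,276.13 = 5.04%.
Labor force participation rate = 1,276.13 / 1,753.20 = 72.79%.

Unemployment rate ≈ 5.04%; labor force participation rate ≈ 72.79%.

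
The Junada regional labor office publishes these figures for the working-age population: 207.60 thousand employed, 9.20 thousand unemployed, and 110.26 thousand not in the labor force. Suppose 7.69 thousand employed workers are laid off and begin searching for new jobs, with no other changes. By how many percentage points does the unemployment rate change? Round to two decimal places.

Initially, labor force = 207.60 + 9.20 = 216.80 thousand, so u = 9.20/216.80 = 4.24%.
After the change, employed falls and unemployed rises by 7.69; labor force unchanged → E = 199.91, U = 16.89, labor force = 216.80 thousand.
New unemployment rate = 16.89 / 216.80 = 7.79%.
Change = 7.79% − 4.24% = +3.55 percentage points.

The unemployment rate changes by +3.55 percentage points.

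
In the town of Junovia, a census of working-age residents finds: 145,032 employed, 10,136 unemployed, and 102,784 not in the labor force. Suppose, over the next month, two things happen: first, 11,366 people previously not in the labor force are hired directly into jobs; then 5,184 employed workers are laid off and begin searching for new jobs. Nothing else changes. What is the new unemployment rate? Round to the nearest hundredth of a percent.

New unemployment rate ≈ 9.20%.

Initially, labor force = 145,032 + 10,136 = 155,168, so u = 10,136/155,168 = 6.53%.
After the first change, employed and labor force both rise by 11,366; unemployed unchanged → E = 156,398, U = 10,136, labor force = 166,534.
After the second change, employed falls and unemployed rises by 5,184; labor force unchanged → E = 151,214, U = 15,320, labor force = 166,534.
New unemployment rate = 15,320 / 166,534 = 9.20%.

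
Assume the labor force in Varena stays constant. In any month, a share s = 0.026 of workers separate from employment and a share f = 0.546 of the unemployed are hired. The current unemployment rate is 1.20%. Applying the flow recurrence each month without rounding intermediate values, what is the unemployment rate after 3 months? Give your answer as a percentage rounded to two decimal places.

With a fixed labor force, u_{t+1} = u_t + s·(1−u_t) − f·u_t = u_t·(1−s−f) + s.
Here 1−s−f = 0.428 and s = 0.026.
u_1 = 0.012000 × 0.428 + 0.026 = 0.031136.
u_2 = 0.031136 × 0.428 + 0.026 = 0.039326.
u_3 = 0.039326 × 0.428 + 0.026 = 0.042832.

Unemployment rate after three months ≈ 4.28%.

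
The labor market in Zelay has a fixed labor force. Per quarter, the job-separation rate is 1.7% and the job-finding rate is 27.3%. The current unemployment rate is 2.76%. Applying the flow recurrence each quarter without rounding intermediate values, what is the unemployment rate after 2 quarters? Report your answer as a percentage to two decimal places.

Unemployment rate after two quarters ≈ 4.30%.

With a fixed labor force, u_{t+1} = u_t + s·(1−u_t) − f·u_t = u_t·(1−s−f) + s.
Here 1−s−f = 0.710 and s = 0.017.
u_1 = 0.027600 × 0.710 + 0.017 = 0.036596.
u_2 = 0.036596 × 0.710 + 0.017 = 0.042983.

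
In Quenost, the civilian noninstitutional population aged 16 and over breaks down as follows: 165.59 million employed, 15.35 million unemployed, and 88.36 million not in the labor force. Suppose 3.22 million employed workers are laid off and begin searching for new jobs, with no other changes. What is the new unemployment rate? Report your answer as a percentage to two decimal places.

Initially, labor force = 165.59 + 15.35 = 180.94 million, so u = 15.35/180.94 = 8.48%.
After the change, employed falls and unemployed rises by 3.22; labor force unchanged → E = 162.37, U = 18.57, labor force = 180.94 million.
New unemployment rate = 18.57 / 180.94 = 10.26%.

New unemployment rate ≈ 10.26%.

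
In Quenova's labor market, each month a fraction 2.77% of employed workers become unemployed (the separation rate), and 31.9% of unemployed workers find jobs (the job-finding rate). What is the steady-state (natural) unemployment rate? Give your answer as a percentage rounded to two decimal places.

At steady state the flows balance: s·E = f·U, so U/(E+U) = s/(s+f).
u* = 2.77 / (2.77 + 31.9) = 2.77 / 34.67 = 7.99%.

Steady-state unemployment rate ≈ 7.99%.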